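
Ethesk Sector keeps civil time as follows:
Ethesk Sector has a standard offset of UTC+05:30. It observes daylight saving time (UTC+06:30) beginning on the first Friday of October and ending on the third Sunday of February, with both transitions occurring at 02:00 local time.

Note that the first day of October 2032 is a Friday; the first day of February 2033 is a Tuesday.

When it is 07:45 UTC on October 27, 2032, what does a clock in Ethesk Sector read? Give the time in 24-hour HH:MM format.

1 October 2032 is a Friday, so the first Friday is October 1.
1 February 2033 is a Tuesday, so the first Sunday is February 6 and the third is February 20.
At the standard offset (UTC+05:30), 07:45 UTC + 5h30m = 13:15 Ethesk Sector standard time.
The standard-time date in Ethesk Sector, October 27, 2032, falls between 1 October 2032 and 20 February 2033, so daylight saving is in effect and Ethesk Sector is at UTC+06:30.
07:45 UTC + 6h30m = 14:15 local.

14:15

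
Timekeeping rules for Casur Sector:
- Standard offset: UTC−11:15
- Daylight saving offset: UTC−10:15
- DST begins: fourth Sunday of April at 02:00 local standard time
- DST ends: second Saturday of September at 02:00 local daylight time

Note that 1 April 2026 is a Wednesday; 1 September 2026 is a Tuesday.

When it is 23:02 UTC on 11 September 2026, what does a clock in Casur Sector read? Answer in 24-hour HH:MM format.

12:47

1 April 2026 is a Wednesday, so the first Sunday is April 5 and the fourth is April 26.
1 September 2026 is a Tuesday, so the first Saturday is September 5 and the second is September 12.
At the standard offset (UTC−11:15), 23:02 UTC − 11h15m = 11:47 Casur Sector standard time.
The standard-time date in Casur Sector, 11 September 2026, falls between 26 April and 12 September, so daylight saving is in effect and Casur Sector is at UTC−10:15.
23:02 UTC − 10h15m = 12:47 local.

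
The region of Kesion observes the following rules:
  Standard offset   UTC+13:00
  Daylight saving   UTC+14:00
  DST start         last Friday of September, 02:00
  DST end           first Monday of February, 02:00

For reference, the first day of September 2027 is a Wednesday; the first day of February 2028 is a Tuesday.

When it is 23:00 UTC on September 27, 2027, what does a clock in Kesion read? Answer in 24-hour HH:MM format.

13:00

1 September 2027 is a Wednesday, so Fridays fall on 3, 10, 17, 24; the last is September 24.
1 February 2028 is a Tuesday, so the first Monday is February 7.
At the standard offset (UTC+13:00), 23:00 UTC + 13h = 12:00 Kesion standard time (rolling into the next day, 28 September 2027).
The standard-time date in Kesion, September 28, 2027, falls between 24 September 2027 and 7 February 2028, so daylight saving is in effect and Kesion is at UTC+14:00.
23:00 UTC + 14h = 13:00 local (rolling into the next day, 28 September 2027).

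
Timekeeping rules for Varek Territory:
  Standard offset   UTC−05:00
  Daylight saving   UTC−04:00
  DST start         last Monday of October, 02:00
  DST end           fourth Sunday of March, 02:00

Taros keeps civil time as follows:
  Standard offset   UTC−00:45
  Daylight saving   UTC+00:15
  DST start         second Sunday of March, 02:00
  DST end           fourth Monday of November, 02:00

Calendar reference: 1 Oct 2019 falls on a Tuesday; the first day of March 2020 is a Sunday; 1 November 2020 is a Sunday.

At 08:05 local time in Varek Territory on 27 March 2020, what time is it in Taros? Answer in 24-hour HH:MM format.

1 October 2019 is a Tuesday, so Mondays fall on 7, 14, 21, 28; the last is October 28.
1 March 2020 is a Sunday, so the first Sunday is March 1 and the fourth is March 22.
27 March 2020 is outside the daylight-saving period (28 October 2019 – 22 March 2020), so Varek Territory is on standard time, UTC−05:00.
08:05 Varek Territory + 5h = 13:05 UTC.
1 March 2020 is a Sunday, so the first Sunday is March 1 and the second is March 8.
1 November 2020 is a Sunday, so the first Monday is November 2 and the fourth is November 23.
At the standard offset (UTC−00:45), 13:05 UTC − 0h45m = 12:20 Taros standard time.
The standard-time date in Taros, 27 March 2020, lies within the daylight-saving period (8 March – 23 November), so Taros is on daylight time, UTC+00:15.
13:05 UTC + 0h15m = 13:20 Taros.

13:20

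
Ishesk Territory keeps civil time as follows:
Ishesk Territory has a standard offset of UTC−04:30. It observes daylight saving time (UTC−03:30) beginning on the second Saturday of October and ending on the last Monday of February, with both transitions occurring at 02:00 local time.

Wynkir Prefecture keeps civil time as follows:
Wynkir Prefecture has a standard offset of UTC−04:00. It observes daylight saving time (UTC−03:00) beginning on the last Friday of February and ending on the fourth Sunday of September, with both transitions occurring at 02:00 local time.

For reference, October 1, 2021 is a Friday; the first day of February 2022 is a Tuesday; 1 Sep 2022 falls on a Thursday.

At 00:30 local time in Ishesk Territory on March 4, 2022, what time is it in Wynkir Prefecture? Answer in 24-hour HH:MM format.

02:00

1 October 2021 is a Friday, so the first Saturday is October 2 and the second is October 9.
1 February 2022 is a Tuesday, so Mondays fall on 7, 14, 21, 28; the last is February 28.
Daylight saving runs 9 October 2021 – 28 February 2022; March 4, 2022 is outside that window, so Ishesk Territory is on standard time at UTC−04:30.
00:30 Ishesk Territory + 4h30m = 05:00 UTC.
1 February 2022 is a Tuesday, so Fridays fall on 4, 11, 18, 25; the last is February 25.
1 September 2022 is a Thursday, so the first Sunday is September 4 and the fourth is September 25.
At the standard offset (UTC−04:00), 05:00 UTC − 4h = 01:00 Wynkir Prefecture standard time.
The standard-time date in Wynkir Prefecture, March 4, 2022, falls between 25 February and 25 September, so daylight saving is in effect and Wynkir Prefecture is at UTC−03:00.
05:00 UTC − 3h = 02:00 Wynkir Prefecture.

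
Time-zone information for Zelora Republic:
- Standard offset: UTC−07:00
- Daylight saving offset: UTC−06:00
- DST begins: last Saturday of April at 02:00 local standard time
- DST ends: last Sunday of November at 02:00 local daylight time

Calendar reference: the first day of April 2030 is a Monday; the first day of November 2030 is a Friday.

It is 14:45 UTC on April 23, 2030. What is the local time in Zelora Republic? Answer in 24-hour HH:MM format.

1 April 2030 is a Monday, so Saturdays fall on 6, 13, 20, 27; the last is April 27.
1 November 2030 is a Friday, so Sundays fall on 3, 10, 17, 24; the last is November 24.
At the standard offset (UTC−07:00), 14:45 UTC − 7h = 07:45 Zelora Republic standard time.
The standard-time date in Zelora Republic, April 23, 2030, is outside the daylight-saving period (27 April – 24 November), so Zelora Republic is on standard time, UTC−07:00.
14:45 UTC − 7h = 07:45 local.

07:45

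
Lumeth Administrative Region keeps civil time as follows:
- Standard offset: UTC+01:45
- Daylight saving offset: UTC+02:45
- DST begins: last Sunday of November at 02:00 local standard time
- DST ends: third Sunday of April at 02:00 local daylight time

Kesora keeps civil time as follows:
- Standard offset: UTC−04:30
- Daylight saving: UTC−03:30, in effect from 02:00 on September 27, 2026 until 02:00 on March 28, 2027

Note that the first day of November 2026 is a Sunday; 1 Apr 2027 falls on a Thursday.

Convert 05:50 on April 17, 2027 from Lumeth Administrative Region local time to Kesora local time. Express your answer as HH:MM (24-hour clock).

1 November 2026 is a Sunday, so Sundays fall on 1, 8, 15, 22, 29; the last is November 29.
1 April 2027 is a Thursday, so the first Sunday is April 4 and the third is April 18.
April 17, 2027 falls between 29 November 2026 and 18 April 2027, so daylight saving is in effect and Lumeth Administrative Region is at UTC+02:45.
05:50 Lumeth Administrative Region − 2h45m = 03:05 UTC.
At the standard offset (UTC−04:30), 03:05 UTC − 4h30m = 22:35 Kesora standard time (rolling into the previous day, 16 April 2027).
Daylight saving runs 27 September 2026 – 28 March 2027; the standard-time date in Kesora, April 16, 2027, is outside that window, so Kesora is on standard time at UTC−04:30.
03:05 UTC − 4h30m = 22:35 Kesora (rolling into the previous day, 16 April 2027).

22:35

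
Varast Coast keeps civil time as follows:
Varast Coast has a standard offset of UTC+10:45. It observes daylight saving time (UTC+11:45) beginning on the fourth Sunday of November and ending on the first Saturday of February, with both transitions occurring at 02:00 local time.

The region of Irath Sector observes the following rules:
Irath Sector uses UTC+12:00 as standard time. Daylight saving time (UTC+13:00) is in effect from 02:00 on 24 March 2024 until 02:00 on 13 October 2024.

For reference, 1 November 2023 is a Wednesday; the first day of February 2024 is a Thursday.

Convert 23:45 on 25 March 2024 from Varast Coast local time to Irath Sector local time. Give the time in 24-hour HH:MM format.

02:00

1 November 2023 is a Wednesday, so the first Sunday is November 5 and the fourth is November 26.
1 February 2024 is a Thursday, so the first Saturday is February 3.
Daylight saving runs 26 November 2023 – 3 February 2024; 25 March 2024 is outside that window, so Varast Coast is on standard time at UTC+10:45.
23:45 Varast Coast − 10h45m = 13:00 UTC.
At the standard offset (UTC+12:00), 13:00 UTC + 12h = 01:00 Irath Sector standard time (rolling into the next day, 26 March 2024).
The standard-time date in Irath Sector, 26 March 2024, lies within the daylight-saving period (24 March – 13 October), so Irath Sector is on daylight time, UTC+13:00.
13:00 UTC + 13h = 02:00 Irath Sector (rolling into the next day, 26 March 2024).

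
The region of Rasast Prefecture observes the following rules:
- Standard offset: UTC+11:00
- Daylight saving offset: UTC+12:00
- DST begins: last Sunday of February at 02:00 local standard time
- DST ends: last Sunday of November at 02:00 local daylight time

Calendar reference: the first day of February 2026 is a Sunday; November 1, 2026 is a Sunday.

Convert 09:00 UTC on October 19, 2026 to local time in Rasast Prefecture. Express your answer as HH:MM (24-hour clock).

1 February 2026 is a Sunday, so Sundays fall on 1, 8, 15, 22; the last is February 22.
1 November 2026 is a Sunday, so Sundays fall on 1, 8, 15, 22, 29; the last is November 29.
At the standard offset (UTC+11:00), 09:00 UTC + 11h = 20:00 Rasast Prefecture standard time.
Daylight saving runs 22 February – 29 November; the standard-time date in Rasast Prefecture, October 19, 2026, is inside that window, so Rasast Prefecture is at UTC+12:00.
09:00 UTC + 12h = 21:00 local.

21:00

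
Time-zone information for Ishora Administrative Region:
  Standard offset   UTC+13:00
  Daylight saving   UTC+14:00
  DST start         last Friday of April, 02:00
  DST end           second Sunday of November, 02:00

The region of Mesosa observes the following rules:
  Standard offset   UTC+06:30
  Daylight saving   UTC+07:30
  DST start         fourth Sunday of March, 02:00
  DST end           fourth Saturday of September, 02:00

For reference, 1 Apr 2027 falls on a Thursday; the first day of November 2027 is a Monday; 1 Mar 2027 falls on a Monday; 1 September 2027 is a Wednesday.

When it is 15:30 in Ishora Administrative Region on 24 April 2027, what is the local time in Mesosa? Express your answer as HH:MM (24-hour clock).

1 April 2027 is a Thursday, so Fridays fall on 2, 9, 16, 23, 30; the last is April 30.
1 November 2027 is a Monday, so the first Sunday is November 7 and the second is November 14.
24 April 2027 does not fall between 30 April and 14 November, so daylight saving is not in effect and Ishora Administrative Region is at UTC+13:00.
15:30 Ishora Administrative Region − 13h = 02:30 UTC.
1 March 2027 is a Monday, so the first Sunday is March 7 and the fourth is March 28.
1 September 2027 is a Wednesday, so the first Saturday is September 4 and the fourth is September 25.
At the standard offset (UTC+06:30), 02:30 UTC + 6h30m = 09:00 Mesosa standard time.
The standard-time date in Mesosa, 24 April 2027, falls between 28 March and 25 September, so daylight saving is in effect and Mesosa is at UTC+07:30.
02:30 UTC + 7h30m = 10:00 Mesosa.

10:00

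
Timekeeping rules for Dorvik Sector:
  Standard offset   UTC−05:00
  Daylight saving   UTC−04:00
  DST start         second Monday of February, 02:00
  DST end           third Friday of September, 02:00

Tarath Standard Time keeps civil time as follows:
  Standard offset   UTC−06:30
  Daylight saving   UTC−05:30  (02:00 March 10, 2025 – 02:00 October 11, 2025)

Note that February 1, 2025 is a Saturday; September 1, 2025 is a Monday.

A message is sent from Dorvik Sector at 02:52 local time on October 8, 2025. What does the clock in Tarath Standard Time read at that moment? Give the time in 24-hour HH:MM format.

02:22

1 February 2025 is a Saturday, so the first Monday is February 3 and the second is February 10.
1 September 2025 is a Monday, so the first Friday is September 5 and the third is September 19.
Daylight saving runs 10 February – 19 September; October 8, 2025 is outside that window, so Dorvik Sector is on standard time at UTC−05:00.
02:52 Dorvik Sector + 5h = 07:52 UTC.
At the standard offset (UTC−06:30), 07:52 UTC − 6h30m = 01:22 Tarath Standard Time standard time.
The standard-time date in Tarath Standard Time, October 8, 2025, lies within the daylight-saving period (10 March – 11 October), so Tarath Standard Time is on daylight time, UTC−05:30.
07:52 UTC − 5h30m = 02:22 Tarath Standard Time.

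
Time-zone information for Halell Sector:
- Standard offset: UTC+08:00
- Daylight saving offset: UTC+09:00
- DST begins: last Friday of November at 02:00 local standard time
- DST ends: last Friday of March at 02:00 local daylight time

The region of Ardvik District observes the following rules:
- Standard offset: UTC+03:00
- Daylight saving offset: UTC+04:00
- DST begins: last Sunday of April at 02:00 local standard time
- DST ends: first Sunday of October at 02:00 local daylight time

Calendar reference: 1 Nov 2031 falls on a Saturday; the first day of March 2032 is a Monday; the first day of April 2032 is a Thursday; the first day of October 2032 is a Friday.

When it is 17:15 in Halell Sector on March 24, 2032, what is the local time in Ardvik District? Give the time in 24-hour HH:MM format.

1 November 2031 is a Saturday, so Fridays fall on 7, 14, 21, 28; the last is November 28.
1 March 2032 is a Monday, so Fridays fall on 5, 12, 19, 26; the last is March 26.
Daylight saving runs 28 November 2031 – 26 March 2032; March 24, 2032 is inside that window, so Halell Sector is at UTC+09:00.
17:15 Halell Sector − 9h = 08:15 UTC.
1 April 2032 is a Thursday, so Sundays fall on 4, 11, 18, 25; the last is April 25.
1 October 2032 is a Friday, so the first Sunday is October 3.
At the standard offset (UTC+03:00), 08:15 UTC + 3h = 11:15 Ardvik District standard time.
The standard-time date in Ardvik District, March 24, 2032, does not fall between 25 April and 3 October, so daylight saving is not in effect and Ardvik District is at UTC+03:00.
08:15 UTC + 3h = 11:15 Ardvik District.

11:15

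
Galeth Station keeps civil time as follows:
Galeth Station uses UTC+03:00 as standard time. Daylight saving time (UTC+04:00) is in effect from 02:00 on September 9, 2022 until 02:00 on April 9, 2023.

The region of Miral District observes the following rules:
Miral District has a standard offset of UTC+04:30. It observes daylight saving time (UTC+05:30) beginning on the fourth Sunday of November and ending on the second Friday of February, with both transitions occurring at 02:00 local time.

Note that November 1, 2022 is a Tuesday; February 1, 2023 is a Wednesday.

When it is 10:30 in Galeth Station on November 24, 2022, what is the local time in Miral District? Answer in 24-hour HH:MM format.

Daylight saving runs 9 September 2022 – 9 April 2023; November 24, 2022 is inside that window, so Galeth Station is at UTC+04:00.
10:30 Galeth Station − 4h = 06:30 UTC.
1 November 2022 is a Tuesday, so the first Sunday is November 6 and the fourth is November 27.
1 February 2023 is a Wednesday, so the first Friday is February 3 and the second is February 10.
At the standard offset (UTC+04:30), 06:30 UTC + 4h30m = 11:00 Miral District standard time.
The standard-time date in Miral District, November 24, 2022, is outside the daylight-saving period (27 November 2022 – 10 February 2023), so Miral District is on standard time, UTC+04:30.
06:30 UTC + 4h30m = 11:00 Miral District.

11:00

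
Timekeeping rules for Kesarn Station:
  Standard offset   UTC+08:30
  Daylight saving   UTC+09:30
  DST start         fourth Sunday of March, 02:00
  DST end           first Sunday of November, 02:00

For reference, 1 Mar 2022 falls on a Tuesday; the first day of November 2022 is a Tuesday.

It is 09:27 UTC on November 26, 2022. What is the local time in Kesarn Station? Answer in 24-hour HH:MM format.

1 March 2022 is a Tuesday, so the first Sunday is March 6 and the fourth is March 27.
1 November 2022 is a Tuesday, so the first Sunday is November 6.
At the standard offset (UTC+08:30), 09:27 UTC + 8h30m = 17:57 Kesarn Station standard time.
The standard-time date in Kesarn Station, November 26, 2022, does not fall between 27 March and 6 November, so daylight saving is not in effect and Kesarn Station is at UTC+08:30.
09:27 UTC + 8h30m = 17:57 local.

17:57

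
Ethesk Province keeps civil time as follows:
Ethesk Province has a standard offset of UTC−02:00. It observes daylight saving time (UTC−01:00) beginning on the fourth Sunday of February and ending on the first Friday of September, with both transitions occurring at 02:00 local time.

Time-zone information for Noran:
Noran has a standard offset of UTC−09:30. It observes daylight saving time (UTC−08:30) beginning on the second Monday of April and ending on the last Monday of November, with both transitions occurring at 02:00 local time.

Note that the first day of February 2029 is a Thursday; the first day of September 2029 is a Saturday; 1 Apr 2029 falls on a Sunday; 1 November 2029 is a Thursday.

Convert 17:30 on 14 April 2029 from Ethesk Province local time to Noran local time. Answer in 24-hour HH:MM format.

1 February 2029 is a Thursday, so the first Sunday is February 4 and the fourth is February 25.
1 September 2029 is a Saturday, so the first Friday is September 7.
14 April 2029 lies within the daylight-saving period (25 February – 7 September), so Ethesk Province is on daylight time, UTC−01:00.
17:30 Ethesk Province + 1h = 18:30 UTC.
1 April 2029 is a Sunday, so the first Monday is April 2 and the second is April 9.
1 November 2029 is a Thursday, so Mondays fall on 5, 12, 19, 26; the last is November 26.
At the standard offset (UTC−09:30), 18:30 UTC − 9h30m = 09:00 Noran standard time.
The standard-time date in Noran, 14 April 2029, lies within the daylight-saving period (9 April – 26 November), so Noran is on daylight time, UTC−08:30.
18:30 UTC − 8h30m = 10:00 Noran.

10:00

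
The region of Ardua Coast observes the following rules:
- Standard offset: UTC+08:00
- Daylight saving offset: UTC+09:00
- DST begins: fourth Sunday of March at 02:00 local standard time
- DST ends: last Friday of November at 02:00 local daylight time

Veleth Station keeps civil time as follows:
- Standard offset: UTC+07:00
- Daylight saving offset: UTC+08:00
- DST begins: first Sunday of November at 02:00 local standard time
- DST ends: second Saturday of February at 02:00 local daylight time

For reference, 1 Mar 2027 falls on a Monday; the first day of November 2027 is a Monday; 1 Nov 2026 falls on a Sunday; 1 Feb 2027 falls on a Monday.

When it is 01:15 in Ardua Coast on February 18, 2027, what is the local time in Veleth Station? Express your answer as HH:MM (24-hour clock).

00:15

1 March 2027 is a Monday, so the first Sunday is March 7 and the fourth is March 28.
1 November 2027 is a Monday, so Fridays fall on 5, 12, 19, 26; the last is November 26.
Daylight saving runs 28 March – 26 November; February 18, 2027 is outside that window, so Ardua Coast is on standard time at UTC+08:00.
01:15 Ardua Coast − 8h = 17:15 UTC (rolling into the previous day, 17 February 2027).
1 November 2026 is a Sunday, so the first Sunday is November 1.
1 February 2027 is a Monday, so the first Saturday is February 6 and the second is February 13.
At the standard offset (UTC+07:00), 17:15 UTC + 7h = 00:15 Veleth Station standard time (rolling into the next day, 18 February 2027).
The standard-time date in Veleth Station, February 18, 2027, is outside the daylight-saving period (1 November 2026 – 13 February 2027), so Veleth Station is on standard time, UTC+07:00.
17:15 UTC + 7h = 00:15 Veleth Station (rolling into the next day, 18 February 2027).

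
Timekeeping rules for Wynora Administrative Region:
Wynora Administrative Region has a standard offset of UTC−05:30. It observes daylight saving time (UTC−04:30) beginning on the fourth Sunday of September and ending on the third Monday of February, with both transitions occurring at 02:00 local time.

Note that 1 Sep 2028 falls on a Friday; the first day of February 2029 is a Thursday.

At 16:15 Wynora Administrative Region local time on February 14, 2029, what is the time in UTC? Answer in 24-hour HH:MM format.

1 September 2028 is a Friday, so the first Sunday is September 3 and the fourth is September 24.
1 February 2029 is a Thursday, so the first Monday is February 5 and the third is February 19.
February 14, 2029 falls between 24 September 2028 and 19 February 2029, so daylight saving is in effect and Wynora Administrative Region is at UTC−04:30.
16:15 local + 4h30m = 20:45 UTC.

20:45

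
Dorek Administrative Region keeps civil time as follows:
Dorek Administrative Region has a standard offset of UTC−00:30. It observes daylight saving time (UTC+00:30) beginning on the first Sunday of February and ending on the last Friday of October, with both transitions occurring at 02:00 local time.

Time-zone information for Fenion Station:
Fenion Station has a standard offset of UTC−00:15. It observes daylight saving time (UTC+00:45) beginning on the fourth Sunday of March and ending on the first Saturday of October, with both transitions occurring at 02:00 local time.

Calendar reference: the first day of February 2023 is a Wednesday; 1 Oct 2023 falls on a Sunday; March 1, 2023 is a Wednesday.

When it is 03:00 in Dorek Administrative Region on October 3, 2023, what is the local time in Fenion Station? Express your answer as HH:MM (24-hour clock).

03:15

1 February 2023 is a Wednesday, so the first Sunday is February 5.
1 October 2023 is a Sunday, so Fridays fall on 6, 13, 20, 27; the last is October 27.
Daylight saving runs 5 February – 27 October; October 3, 2023 is inside that window, so Dorek Administrative Region is at UTC+00:30.
03:00 Dorek Administrative Region − 0h30m = 02:30 UTC.
1 March 2023 is a Wednesday, so the first Sunday is March 5 and the fourth is March 26.
1 October 2023 is a Sunday, so the first Saturday is October 7.
At the standard offset (UTC−00:15), 02:30 UTC − 0h15m = 02:15 Fenion Station standard time.
Daylight saving runs 26 March – 7 October; the standard-time date in Fenion Station, October 3, 2023, is inside that window, so Fenion Station is at UTC+00:45.
02:30 UTC + 0h45m = 03:15 Fenion Station.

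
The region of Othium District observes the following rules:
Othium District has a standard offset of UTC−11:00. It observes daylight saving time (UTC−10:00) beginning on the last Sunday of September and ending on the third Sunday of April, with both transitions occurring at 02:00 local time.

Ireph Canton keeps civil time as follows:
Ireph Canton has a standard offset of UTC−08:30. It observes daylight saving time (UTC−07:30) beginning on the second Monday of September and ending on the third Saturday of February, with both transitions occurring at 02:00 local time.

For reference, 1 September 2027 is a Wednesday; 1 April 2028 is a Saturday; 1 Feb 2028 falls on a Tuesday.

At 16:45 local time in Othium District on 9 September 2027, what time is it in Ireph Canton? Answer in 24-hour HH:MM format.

1 September 2027 is a Wednesday, so Sundays fall on 5, 12, 19, 26; the last is September 26.
1 April 2028 is a Saturday, so the first Sunday is April 2 and the third is April 16.
9 September 2027 is outside the daylight-saving period (26 September 2027 – 16 April 2028), so Othium District is on standard time, UTC−11:00.
16:45 Othium District + 11h = 03:45 UTC (rolling into the next day, 10 September 2027).
1 September 2027 is a Wednesday, so the first Monday is September 6 and the second is September 13.
1 February 2028 is a Tuesday, so the first Saturday is February 5 and the third is February 19.
At the standard offset (UTC−08:30), 03:45 UTC − 8h30m = 19:15 Ireph Canton standard time (rolling into the previous day, 9 September 2027).
The standard-time date in Ireph Canton, 9 September 2027, is outside the daylight-saving period (13 September 2027 – 19 February 2028), so Ireph Canton is on standard time, UTC−08:30.
03:45 UTC − 8h30m = 19:15 Ireph Canton (rolling into the previous day, 9 September 2027).

19:15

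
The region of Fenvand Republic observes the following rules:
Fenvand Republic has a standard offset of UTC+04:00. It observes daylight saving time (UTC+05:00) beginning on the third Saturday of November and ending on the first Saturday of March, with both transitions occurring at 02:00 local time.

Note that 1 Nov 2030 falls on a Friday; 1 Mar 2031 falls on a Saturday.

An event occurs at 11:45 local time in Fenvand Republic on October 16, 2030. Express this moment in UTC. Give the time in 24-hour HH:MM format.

1 November 2030 is a Friday, so the first Saturday is November 2 and the third is November 16.
1 March 2031 is a Saturday, so the first Saturday is March 1.
October 16, 2030 does not fall between 16 November 2030 and 1 March 2031, so daylight saving is not in effect and Fenvand Republic is at UTC+04:00.
11:45 local − 4h = 07:45 UTC.

07:45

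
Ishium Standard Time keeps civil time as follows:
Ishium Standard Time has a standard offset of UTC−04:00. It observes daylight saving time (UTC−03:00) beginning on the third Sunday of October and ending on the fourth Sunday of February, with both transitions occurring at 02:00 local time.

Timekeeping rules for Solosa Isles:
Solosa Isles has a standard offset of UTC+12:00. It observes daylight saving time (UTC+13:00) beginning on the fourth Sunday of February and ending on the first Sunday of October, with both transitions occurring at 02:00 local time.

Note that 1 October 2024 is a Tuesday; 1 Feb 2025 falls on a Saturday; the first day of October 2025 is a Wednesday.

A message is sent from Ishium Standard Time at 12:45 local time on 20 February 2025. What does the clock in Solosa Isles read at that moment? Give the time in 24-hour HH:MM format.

1 October 2024 is a Tuesday, so the first Sunday is October 6 and the third is October 20.
1 February 2025 is a Saturday, so the first Sunday is February 2 and the fourth is February 23.
20 February 2025 lies within the daylight-saving period (20 October 2024 – 23 February 2025), so Ishium Standard Time is on daylight time, UTC−03:00.
12:45 Ishium Standard Time + 3h = 15:45 UTC.
1 February 2025 is a Saturday, so the first Sunday is February 2 and the fourth is February 23.
1 October 2025 is a Wednesday, so the first Sunday is October 5.
At the standard offset (UTC+12:00), 15:45 UTC + 12h = 03:45 Solosa Isles standard time (rolling into the next day, 21 February 2025).
The standard-time date in Solosa Isles, 21 February 2025, does not fall between 23 February and 5 October, so daylight saving is not in effect and Solosa Isles is at UTC+12:00.
15:45 UTC + 12h = 03:45 Solosa Isles (rolling into the next day, 21 February 2025).

03:45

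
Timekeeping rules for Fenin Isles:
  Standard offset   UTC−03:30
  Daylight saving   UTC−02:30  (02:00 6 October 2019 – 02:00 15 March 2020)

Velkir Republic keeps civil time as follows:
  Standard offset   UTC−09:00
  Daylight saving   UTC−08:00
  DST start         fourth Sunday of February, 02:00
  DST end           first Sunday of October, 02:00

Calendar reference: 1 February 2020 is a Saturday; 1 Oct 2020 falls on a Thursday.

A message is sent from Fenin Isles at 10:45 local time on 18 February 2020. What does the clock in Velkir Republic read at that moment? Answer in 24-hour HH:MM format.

04:15

Daylight saving runs 6 October 2019 – 15 March 2020; 18 February 2020 is inside that window, so Fenin Isles is at UTC−02:30.
10:45 Fenin Isles + 2h30m = 13:15 UTC.
1 February 2020 is a Saturday, so the first Sunday is February 2 and the fourth is February 23.
1 October 2020 is a Thursday, so the first Sunday is October 4.
At the standard offset (UTC−09:00), 13:15 UTC − 9h = 04:15 Velkir Republic standard time.
The standard-time date in Velkir Republic, 18 February 2020, does not fall between 23 February and 4 October, so daylight saving is not in effect and Velkir Republic is at UTC−09:00.
13:15 UTC − 9h = 04:15 Velkir Republic.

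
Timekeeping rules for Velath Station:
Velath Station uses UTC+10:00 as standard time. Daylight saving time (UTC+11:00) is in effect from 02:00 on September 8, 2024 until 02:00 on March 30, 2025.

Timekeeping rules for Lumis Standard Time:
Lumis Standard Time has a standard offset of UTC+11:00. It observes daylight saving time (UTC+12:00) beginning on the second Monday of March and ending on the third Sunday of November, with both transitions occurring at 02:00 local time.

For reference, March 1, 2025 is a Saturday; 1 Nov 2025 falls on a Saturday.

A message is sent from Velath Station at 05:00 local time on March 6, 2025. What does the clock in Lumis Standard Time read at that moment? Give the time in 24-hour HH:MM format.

March 6, 2025 lies within the daylight-saving period (8 September 2024 – 30 March 2025), so Velath Station is on daylight time, UTC+11:00.
05:00 Velath Station − 11h = 18:00 UTC (rolling into the previous day, 5 March 2025).
1 March 2025 is a Saturday, so the first Monday is March 3 and the second is March 10.
1 November 2025 is a Saturday, so the first Sunday is November 2 and the third is November 16.
At the standard offset (UTC+11:00), 18:00 UTC + 11h = 05:00 Lumis Standard Time standard time (rolling into the next day, 6 March 2025).
Daylight saving runs 10 March – 16 November; the standard-time date in Lumis Standard Time, March 6, 2025, is outside that window, so Lumis Standard Time is on standard time at UTC+11:00.
18:00 UTC + 11h = 05:00 Lumis Standard Time (rolling into the next day, 6 March 2025).

05:00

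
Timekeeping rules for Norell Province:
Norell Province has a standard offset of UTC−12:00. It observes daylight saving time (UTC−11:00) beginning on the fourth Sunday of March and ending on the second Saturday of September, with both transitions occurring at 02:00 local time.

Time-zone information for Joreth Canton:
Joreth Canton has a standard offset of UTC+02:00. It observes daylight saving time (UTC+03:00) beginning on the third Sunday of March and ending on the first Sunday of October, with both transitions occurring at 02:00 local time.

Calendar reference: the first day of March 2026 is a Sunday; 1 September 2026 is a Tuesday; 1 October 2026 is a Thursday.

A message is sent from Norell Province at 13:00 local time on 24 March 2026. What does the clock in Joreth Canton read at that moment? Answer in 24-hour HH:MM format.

03:00

1 March 2026 is a Sunday, so the first Sunday is March 1 and the fourth is March 22.
1 September 2026 is a Tuesday, so the first Saturday is September 5 and the second is September 12.
24 March 2026 falls between 22 March and 12 September, so daylight saving is in effect and Norell Province is at UTC−11:00.
13:00 Norell Province + 11h = 00:00 UTC (rolling into the next day, 25 March 2026).
1 March 2026 is a Sunday, so the first Sunday is March 1 and the third is March 15.
1 October 2026 is a Thursday, so the first Sunday is October 4.
At the standard offset (UTC+02:00), 00:00 UTC + 2h = 02:00 Joreth Canton standard time.
The standard-time date in Joreth Canton, 25 March 2026, falls between 15 March and 4 October, so daylight saving is in effect and Joreth Canton is at UTC+03:00.
00:00 UTC + 3h = 03:00 Joreth Canton.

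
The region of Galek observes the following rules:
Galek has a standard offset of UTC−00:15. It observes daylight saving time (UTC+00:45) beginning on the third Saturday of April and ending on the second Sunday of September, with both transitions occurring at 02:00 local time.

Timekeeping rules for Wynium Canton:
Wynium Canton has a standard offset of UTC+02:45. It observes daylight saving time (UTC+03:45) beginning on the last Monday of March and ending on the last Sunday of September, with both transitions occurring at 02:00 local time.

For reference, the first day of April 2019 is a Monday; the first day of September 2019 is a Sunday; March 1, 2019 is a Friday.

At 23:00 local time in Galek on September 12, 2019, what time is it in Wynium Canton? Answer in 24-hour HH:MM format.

03:00

1 April 2019 is a Monday, so the first Saturday is April 6 and the third is April 20.
1 September 2019 is a Sunday, so the first Sunday is September 1 and the second is September 8.
September 12, 2019 is outside the daylight-saving period (20 April – 8 September), so Galek is on standard time, UTC−00:15.
23:00 Galek + 0h15m = 23:15 UTC.
1 March 2019 is a Friday, so Mondays fall on 4, 11, 18, 25; the last is March 25.
1 September 2019 is a Sunday, so Sundays fall on 1, 8, 15, 22, 29; the last is September 29.
At the standard offset (UTC+02:45), 23:15 UTC + 2h45m = 02:00 Wynium Canton standard time (rolling into the next day, 13 September 2019).
The standard-time date in Wynium Canton, September 13, 2019, falls between 25 March and 29 September, so daylight saving is in effect and Wynium Canton is at UTC+03:45.
23:15 UTC + 3h45m = 03:00 Wynium Canton (rolling into the next day, 13 September 2019).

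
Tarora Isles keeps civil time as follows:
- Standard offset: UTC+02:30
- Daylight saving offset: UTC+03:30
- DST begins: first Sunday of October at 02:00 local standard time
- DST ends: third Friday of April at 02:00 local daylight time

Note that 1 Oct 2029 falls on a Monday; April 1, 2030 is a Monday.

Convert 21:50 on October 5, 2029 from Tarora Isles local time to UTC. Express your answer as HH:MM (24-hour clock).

19:20

1 October 2029 is a Monday, so the first Sunday is October 7.
1 April 2030 is a Monday, so the first Friday is April 5 and the third is April 19.
October 5, 2029 is outside the daylight-saving period (7 October 2029 – 19 April 2030), so Tarora Isles is on standard time, UTC+02:30.
21:50 local − 2h30m = 19:20 UTC.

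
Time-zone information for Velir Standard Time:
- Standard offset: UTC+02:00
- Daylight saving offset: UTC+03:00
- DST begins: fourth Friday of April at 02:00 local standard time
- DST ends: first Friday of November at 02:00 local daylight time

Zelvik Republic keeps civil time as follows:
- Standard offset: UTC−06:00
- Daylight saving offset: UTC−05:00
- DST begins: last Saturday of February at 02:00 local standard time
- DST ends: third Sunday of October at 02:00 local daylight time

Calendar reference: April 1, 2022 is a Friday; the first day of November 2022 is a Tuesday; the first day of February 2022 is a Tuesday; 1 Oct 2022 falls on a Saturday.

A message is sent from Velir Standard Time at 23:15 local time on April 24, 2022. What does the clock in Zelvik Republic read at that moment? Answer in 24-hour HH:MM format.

1 April 2022 is a Friday, so the first Friday is April 1 and the fourth is April 22.
1 November 2022 is a Tuesday, so the first Friday is November 4.
April 24, 2022 falls between 22 April and 4 November, so daylight saving is in effect and Velir Standard Time is at UTC+03:00.
23:15 Velir Standard Time − 3h = 20:15 UTC.
1 February 2022 is a Tuesday, so Saturdays fall on 5, 12, 19, 26; the last is February 26.
1 October 2022 is a Saturday, so the first Sunday is October 2 and the third is October 16.
At the standard offset (UTC−06:00), 20:15 UTC − 6h = 14:15 Zelvik Republic standard time.
Daylight saving runs 26 February – 16 October; the standard-time date in Zelvik Republic, April 24, 2022, is inside that window, so Zelvik Republic is at UTC−05:00.
20:15 UTC − 5h = 15:15 Zelvik Republic.

15:15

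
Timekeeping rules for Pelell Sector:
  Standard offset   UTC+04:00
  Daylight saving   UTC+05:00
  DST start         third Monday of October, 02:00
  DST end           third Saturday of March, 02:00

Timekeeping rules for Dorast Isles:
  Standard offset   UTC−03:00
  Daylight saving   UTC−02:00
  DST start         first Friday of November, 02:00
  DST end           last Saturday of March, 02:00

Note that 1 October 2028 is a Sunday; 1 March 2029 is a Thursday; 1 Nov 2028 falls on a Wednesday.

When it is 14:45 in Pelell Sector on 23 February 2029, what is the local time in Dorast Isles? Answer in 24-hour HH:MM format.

1 October 2028 is a Sunday, so the first Monday is October 2 and the third is October 16.
1 March 2029 is a Thursday, so the first Saturday is March 3 and the third is March 17.
23 February 2029 lies within the daylight-saving period (16 October 2028 – 17 March 2029), so Pelell Sector is on daylight time, UTC+05:00.
14:45 Pelell Sector − 5h = 09:45 UTC.
1 November 2028 is a Wednesday, so the first Friday is November 3.
1 March 2029 is a Thursday, so Saturdays fall on 3, 10, 17, 24, 31; the last is March 31.
At the standard offset (UTC−03:00), 09:45 UTC − 3h = 06:45 Dorast Isles standard time.
The standard-time date in Dorast Isles, 23 February 2029, falls between 3 November 2028 and 31 March 2029, so daylight saving is in effect and Dorast Isles is at UTC−02:00.
09:45 UTC − 2h = 07:45 Dorast Isles.

07:45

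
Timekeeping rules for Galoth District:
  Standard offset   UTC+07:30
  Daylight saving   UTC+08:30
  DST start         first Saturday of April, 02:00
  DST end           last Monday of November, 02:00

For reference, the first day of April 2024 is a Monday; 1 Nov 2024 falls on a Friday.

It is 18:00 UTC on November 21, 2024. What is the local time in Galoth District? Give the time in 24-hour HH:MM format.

1 April 2024 is a Monday, so the first Saturday is April 6.
1 November 2024 is a Friday, so Mondays fall on 4, 11, 18, 25; the last is November 25.
At the standard offset (UTC+07:30), 18:00 UTC + 7h30m = 01:30 Galoth District standard time (rolling into the next day, 22 November 2024).
Daylight saving runs 6 April – 25 November; the standard-time date in Galoth District, November 22, 2024, is inside that window, so Galoth District is at UTC+08:30.
18:00 UTC + 8h30m = 02:30 local (rolling into the next day, 22 November 2024).

02:30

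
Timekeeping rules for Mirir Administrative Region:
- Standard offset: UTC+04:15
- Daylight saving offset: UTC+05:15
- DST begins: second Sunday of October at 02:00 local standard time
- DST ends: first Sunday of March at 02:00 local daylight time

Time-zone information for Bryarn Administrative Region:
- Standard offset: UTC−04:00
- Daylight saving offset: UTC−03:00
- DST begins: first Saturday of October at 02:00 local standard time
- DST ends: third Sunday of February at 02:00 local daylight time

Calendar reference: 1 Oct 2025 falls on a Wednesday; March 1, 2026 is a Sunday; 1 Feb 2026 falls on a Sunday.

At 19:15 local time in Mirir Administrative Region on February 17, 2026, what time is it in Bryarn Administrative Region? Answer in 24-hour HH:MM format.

1 October 2025 is a Wednesday, so the first Sunday is October 5 and the second is October 12.
1 March 2026 is a Sunday, so the first Sunday is March 1.
February 17, 2026 lies within the daylight-saving period (12 October 2025 – 1 March 2026), so Mirir Administrative Region is on daylight time, UTC+05:15.
19:15 Mirir Administrative Region − 5h15m = 14:00 UTC.
1 October 2025 is a Wednesday, so the first Saturday is October 4.
1 February 2026 is a Sunday, so the first Sunday is February 1 and the third is February 15.
At the standard offset (UTC−04:00), 14:00 UTC − 4h = 10:00 Bryarn Administrative Region standard time.
The standard-time date in Bryarn Administrative Region, February 17, 2026, does not fall between 4 October 2025 and 15 February 2026, so daylight saving is not in effect and Bryarn Administrative Region is at UTC−04:00.
14:00 UTC − 4h = 10:00 Bryarn Administrative Region.

10:00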